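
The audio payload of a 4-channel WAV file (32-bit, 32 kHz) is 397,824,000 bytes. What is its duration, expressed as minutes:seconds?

Byte rate = 32,000 × 4 × 4 = 512,000 bytes/s.
Duration = 397,824,000 / 512,000 = 777 s.
777 s = 12:57.

12:57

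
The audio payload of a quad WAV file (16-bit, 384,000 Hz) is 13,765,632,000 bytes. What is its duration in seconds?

4,481 seconds

Byte rate = 384,000 × 2 × 4 = 3,072,000 bytes/s.
Duration = 13,765,632,000 / 3,072,000 = 4,481 s.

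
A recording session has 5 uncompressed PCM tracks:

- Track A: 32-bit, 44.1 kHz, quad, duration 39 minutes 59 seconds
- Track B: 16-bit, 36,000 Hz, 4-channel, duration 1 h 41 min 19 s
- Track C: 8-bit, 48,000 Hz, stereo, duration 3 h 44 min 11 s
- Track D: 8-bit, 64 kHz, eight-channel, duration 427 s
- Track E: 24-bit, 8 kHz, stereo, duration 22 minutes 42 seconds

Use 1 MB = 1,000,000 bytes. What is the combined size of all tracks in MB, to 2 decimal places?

5018.78 MB

Track A: 39 minutes 59 seconds = 2,399 s; 44,100 × 2,399 × 4 × 4 = 1,692,734,400 bytes.
Track B: 1 h 41 min 19 s = 6,079 s; 36,000 × 6,079 × 2 × 4 = 1,750,752,000 bytes.
Track C: 3 h 44 min 11 s = 13,451 s; 48,000 × 13,451 × 1 × 2 = 1,291,296,000 bytes.
Track D: 64,000 × 427 × 1 × 8 = 218,624,000 bytes.
Track E: 22 minutes 42 seconds = 1,362 s; 8,000 × 1,362 × 3 × 2 = 65,376,000 bytes.
Total = 5,018,782,400 bytes = 5018.78 MB.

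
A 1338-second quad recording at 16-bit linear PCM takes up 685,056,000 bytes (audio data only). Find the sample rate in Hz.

Bytes = sample_rate × seconds × bytes_per_sample × channels.
sample_rate = 685,056,000 / (1,338 × 2 × 4) = 685,056,000 / 10,704 = 64,000 Hz.

64,000 Hz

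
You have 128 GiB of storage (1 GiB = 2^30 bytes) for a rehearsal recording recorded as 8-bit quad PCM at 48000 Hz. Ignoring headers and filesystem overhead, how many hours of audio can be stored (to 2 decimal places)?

Uncompressed byte rate = 48,000 × 1 × 4 = 192,000 bytes/s.
Capacity = 128 × 1,073,741,824 = 137,438,953,472 bytes.
137,438,953,472 / 192,000 ≈ 715827.88 s → 198.84 hours.

198.84 hours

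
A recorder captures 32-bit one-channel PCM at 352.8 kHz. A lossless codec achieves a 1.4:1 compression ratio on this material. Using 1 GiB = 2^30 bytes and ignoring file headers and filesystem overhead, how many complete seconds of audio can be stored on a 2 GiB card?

2,130 seconds

Uncompressed byte rate = 352,800 × 4 × 1 = 1,411,200 bytes/s.
After 1.4:1 compression, effective rate ≈ 1008000 bytes/s.
Capacity = 2 × 1,073,741,824 = 2,147,483,648 bytes.
2,147,483,648 / effective rate ≈ 2130.44 s → 2,130 seconds.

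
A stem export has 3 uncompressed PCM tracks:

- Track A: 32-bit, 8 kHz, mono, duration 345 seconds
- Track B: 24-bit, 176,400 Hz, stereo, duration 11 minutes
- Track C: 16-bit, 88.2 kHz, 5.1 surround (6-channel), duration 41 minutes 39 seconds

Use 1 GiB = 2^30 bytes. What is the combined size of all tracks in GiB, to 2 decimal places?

3.12 GiB

Track A: 8,000 × 345 × 4 × 1 = 11,040,000 bytes.
Track B: 11 minutes = 660 s; 176,400 × 660 × 3 × 2 = 698,544,000 bytes.
Track C: 41 minutes 39 seconds = 2,499 s; 88,200 × 2,499 × 2 × 6 = 2,644,941,600 bytes.
Total = 3,354,525,600 bytes = 3.12 GiB.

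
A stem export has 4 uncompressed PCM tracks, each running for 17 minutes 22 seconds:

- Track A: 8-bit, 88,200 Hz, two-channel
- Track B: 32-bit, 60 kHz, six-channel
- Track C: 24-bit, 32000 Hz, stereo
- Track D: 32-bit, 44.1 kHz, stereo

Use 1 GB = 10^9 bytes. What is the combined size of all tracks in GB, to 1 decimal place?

17 minutes 22 seconds = 1,042 s.
Track A: 88,200 × 1,042 × 1 × 2 = 183,808,800 bytes.
Track B: 60,000 × 1,042 × 4 × 6 = 1,500,480,000 bytes.
Track C: 32,000 × 1,042 × 3 × 2 = 200,064,000 bytes.
Track D: 44,100 × 1,042 × 4 × 2 = 367,617,600 bytes.
Total = 2,251,970,400 bytes = 2.3 GB.

2.3 GB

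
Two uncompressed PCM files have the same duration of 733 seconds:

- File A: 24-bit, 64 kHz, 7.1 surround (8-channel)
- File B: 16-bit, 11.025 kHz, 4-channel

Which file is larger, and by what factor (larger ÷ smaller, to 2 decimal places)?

File A: 64,000 × 3 × 8 = 1,536,000 bytes/s.
File B: 11,025 × 2 × 4 = 88,200 bytes/s.
File A is larger; ratio = 1,125,888,000 / 64,650,600 = 17.41.

File A, by a factor of 17.41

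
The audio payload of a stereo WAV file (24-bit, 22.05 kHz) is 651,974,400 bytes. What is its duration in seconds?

4,928 seconds

Byte rate = 22,050 × 3 × 2 = 132,300 bytes/s.
Duration = 651,974,400 / 132,300 = 4,928 s.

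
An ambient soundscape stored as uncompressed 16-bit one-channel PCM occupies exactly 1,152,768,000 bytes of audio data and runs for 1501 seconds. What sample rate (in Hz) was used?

Bytes = sample_rate × seconds × bytes_per_sample × channels.
sample_rate = 1,152,768,000 / (1,501 × 2 × 1) = 1,152,768,000 / 3,002 = 384,000 Hz.

384,000 Hz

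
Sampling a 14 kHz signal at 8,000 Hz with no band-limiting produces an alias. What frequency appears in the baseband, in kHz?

Nyquist = 8,000/2 = 4,000 Hz; 14,000 Hz exceeds it.
Alias = |14,000 − 2×8,000| = |14,000 − 16,000| = 2,000 Hz = 2 kHz.

2 kHz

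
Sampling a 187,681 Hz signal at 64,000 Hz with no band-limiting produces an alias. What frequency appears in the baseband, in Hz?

Nyquist = 64,000/2 = 32,000 Hz; 187,681 Hz exceeds it.
Alias = |187,681 − 3×64,000| = |187,681 − 192,000| = 4,319 Hz.

4,319 Hz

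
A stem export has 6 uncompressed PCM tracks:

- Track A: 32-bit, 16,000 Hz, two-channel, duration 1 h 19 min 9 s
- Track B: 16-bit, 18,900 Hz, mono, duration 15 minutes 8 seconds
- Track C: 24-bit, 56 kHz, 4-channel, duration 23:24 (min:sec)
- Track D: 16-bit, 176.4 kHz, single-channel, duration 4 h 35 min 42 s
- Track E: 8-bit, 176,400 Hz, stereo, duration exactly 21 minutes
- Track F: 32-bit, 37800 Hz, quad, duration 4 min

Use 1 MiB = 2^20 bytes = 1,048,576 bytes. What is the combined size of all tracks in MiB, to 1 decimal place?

Track A: 1 h 19 min 9 s = 4,749 s; 16,000 × 4,749 × 4 × 2 = 607,872,000 bytes.
Track B: 15 minutes 8 seconds = 908 s; 18,900 × 908 × 2 × 1 = 34,322,400 bytes.
Track C: 23:24 (min:sec) = 1,404 s; 56,000 × 1,404 × 3 × 4 = 943,488,000 bytes.
Track D: 4 h 35 min 42 s = 16,542 s; 176,400 × 16,542 × 2 × 1 = 5,836,017,600 bytes.
Track E: exactly 21 minutes = 1,260 s; 176,400 × 1,260 × 1 × 2 = 444,528,000 bytes.
Track F: 4 min = 240 s; 37,800 × 240 × 4 × 4 = 145,152,000 bytes.
Total = 8,011,380,000 bytes = 7640.2 MiB.

7640.2 MiB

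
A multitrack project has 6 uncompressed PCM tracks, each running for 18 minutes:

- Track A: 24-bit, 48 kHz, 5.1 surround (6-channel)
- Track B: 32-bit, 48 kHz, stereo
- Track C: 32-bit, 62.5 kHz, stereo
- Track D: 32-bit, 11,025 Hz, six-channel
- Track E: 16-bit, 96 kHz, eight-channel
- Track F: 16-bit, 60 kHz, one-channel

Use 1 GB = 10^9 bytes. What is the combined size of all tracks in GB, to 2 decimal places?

18 minutes = 1,080 s.
Track A: 48,000 × 1,080 × 3 × 6 = 933,120,000 bytes.
Track B: 48,000 × 1,080 × 4 × 2 = 414,720,000 bytes.
Track C: 62,500 × 1,080 × 4 × 2 = 540,000,000 bytes.
Track D: 11,025 × 1,080 × 4 × 6 = 285,768,000 bytes.
Track E: 96,000 × 1,080 × 2 × 8 = 1,658,880,000 bytes.
Track F: 60,000 × 1,080 × 2 × 1 = 129,600,000 bytes.
Total = 3,962,088,000 bytes = 3.96 GB.

3.96 GB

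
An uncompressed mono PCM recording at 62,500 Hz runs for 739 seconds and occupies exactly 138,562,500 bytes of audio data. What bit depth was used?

Bytes per sample = 138,562,500 / (62,500 × 739 × 1) = 138,562,500 / 46,187,500 = 3.
Bit depth = 3 × 8 = 24 bits.

24 bits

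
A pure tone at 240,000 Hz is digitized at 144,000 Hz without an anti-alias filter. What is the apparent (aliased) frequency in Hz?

48,000 Hz

Nyquist = 144,000/2 = 72,000 Hz; 240,000 Hz exceeds it.
Alias = |240,000 − 2×144,000| = |240,000 − 288,000| = 48,000 Hz.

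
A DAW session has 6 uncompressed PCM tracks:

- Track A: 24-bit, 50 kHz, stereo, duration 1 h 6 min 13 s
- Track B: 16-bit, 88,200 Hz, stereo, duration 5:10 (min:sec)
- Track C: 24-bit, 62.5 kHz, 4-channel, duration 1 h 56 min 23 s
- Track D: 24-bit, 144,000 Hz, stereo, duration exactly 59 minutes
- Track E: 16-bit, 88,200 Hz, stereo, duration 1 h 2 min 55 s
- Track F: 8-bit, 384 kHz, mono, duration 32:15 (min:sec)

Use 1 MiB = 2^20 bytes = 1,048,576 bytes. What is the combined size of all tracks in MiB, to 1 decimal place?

Track A: 1 h 6 min 13 s = 3,973 s; 50,000 × 3,973 × 3 × 2 = 1,191,900,000 bytes.
Track B: 5:10 (min:sec) = 310 s; 88,200 × 310 × 2 × 2 = 109,368,000 bytes.
Track C: 1 h 56 min 23 s = 6,983 s; 62,500 × 6,983 × 3 × 4 = 5,237,250,000 bytes.
Track D: exactly 59 minutes = 3,540 s; 144,000 × 3,540 × 3 × 2 = 3,058,560,000 bytes.
Track E: 1 h 2 min 55 s = 3,775 s; 88,200 × 3,775 × 2 × 2 = 1,331,820,000 bytes.
Track F: 32:15 (min:sec) = 1,935 s; 384,000 × 1,935 × 1 × 1 = 743,040,000 bytes.
Total = 11,671,938,000 bytes = 11131.2 MiB.

11131.2 MiB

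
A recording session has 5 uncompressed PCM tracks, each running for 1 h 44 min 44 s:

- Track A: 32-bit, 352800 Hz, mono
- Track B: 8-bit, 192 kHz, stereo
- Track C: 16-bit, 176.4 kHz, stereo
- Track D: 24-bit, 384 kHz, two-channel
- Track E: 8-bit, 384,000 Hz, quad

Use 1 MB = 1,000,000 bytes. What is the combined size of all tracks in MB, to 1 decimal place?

39845.6 MB

1 h 44 min 44 s = 6,284 s.
Track A: 352,800 × 6,284 × 4 × 1 = 8,867,980,800 bytes.
Track B: 192,000 × 6,284 × 1 × 2 = 2,413,056,000 bytes.
Track C: 176,400 × 6,284 × 2 × 2 = 4,433,990,400 bytes.
Track D: 384,000 × 6,284 × 3 × 2 = 14,478,336,000 bytes.
Track E: 384,000 × 6,284 × 1 × 4 = 9,652,224,000 bytes.
Total = 39,845,587,200 bytes = 39845.6 MB.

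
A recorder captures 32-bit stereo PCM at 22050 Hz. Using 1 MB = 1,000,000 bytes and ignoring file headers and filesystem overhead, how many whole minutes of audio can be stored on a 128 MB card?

Uncompressed byte rate = 22,050 × 4 × 2 = 176,400 bytes/s.
Capacity = 128 × 1,000,000 = 128,000,000 bytes.
128,000,000 / 176,400 ≈ 725.62 s → 12 minutes.

12 minutes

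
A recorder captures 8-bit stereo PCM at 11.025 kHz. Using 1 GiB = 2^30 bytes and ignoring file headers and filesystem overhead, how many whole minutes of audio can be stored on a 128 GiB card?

103,884 minutes

Uncompressed byte rate = 11,025 × 1 × 2 = 22,050 bytes/s.
Capacity = 128 × 1,073,741,824 = 137,438,953,472 bytes.
137,438,953,472 / 22,050 ≈ 6233059.11 s → 103,884 minutes.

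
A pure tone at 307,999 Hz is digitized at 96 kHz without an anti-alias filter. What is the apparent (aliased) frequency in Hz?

Nyquist = 96,000/2 = 48,000 Hz; 307,999 Hz exceeds it.
Alias = |307,999 − 3×96,000| = |307,999 − 288,000| = 19,999 Hz.

19,999 Hz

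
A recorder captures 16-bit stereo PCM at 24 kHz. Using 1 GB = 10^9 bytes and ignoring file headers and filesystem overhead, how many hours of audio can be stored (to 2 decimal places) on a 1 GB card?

2.89 hours

Uncompressed byte rate = 24,000 × 2 × 2 = 96,000 bytes/s.
Capacity = 1 × 1,000,000,000 = 1,000,000,000 bytes.
1,000,000,000 / 96,000 ≈ 10416.67 s → 2.89 hours.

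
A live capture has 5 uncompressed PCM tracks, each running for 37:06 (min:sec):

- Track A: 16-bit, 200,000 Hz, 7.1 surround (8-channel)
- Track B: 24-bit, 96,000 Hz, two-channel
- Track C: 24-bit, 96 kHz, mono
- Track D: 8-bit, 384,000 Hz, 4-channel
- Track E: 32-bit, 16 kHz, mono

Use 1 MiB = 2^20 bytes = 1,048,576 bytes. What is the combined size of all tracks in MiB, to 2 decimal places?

12023.99 MiB

37:06 (min:sec) = 2,226 s.
Track A: 200,000 × 2,226 × 2 × 8 = 7,123,200,000 bytes.
Track B: 96,000 × 2,226 × 3 × 2 = 1,282,176,000 bytes.
Track C: 96,000 × 2,226 × 3 × 1 = 641,088,000 bytes.
Track D: 384,000 × 2,226 × 1 × 4 = 3,419,136,000 bytes.
Track E: 16,000 × 2,226 × 4 × 1 = 142,464,000 bytes.
Total = 12,608,064,000 bytes = 12023.99 MiB.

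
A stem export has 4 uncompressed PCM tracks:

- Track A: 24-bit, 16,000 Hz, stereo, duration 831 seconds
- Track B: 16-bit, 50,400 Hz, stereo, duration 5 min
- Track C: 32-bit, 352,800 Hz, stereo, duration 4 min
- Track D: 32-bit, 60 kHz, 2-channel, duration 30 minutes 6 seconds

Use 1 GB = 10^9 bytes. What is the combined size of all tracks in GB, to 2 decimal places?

Track A: 16,000 × 831 × 3 × 2 = 79,776,000 bytes.
Track B: 5 min = 300 s; 50,400 × 300 × 2 × 2 = 60,480,000 bytes.
Track C: 4 min = 240 s; 352,800 × 240 × 4 × 2 = 677,376,000 bytes.
Track D: 30 minutes 6 seconds = 1,806 s; 60,000 × 1,806 × 4 × 2 = 866,880,000 bytes.
Total = 1,684,512,000 bytes = 1.68 GB.

1.68 GB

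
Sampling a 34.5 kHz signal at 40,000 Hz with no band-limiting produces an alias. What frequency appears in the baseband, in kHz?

Nyquist = 40,000/2 = 20,000 Hz; 34,500 Hz exceeds it.
Alias = |34,500 − 1×40,000| = |34,500 − 40,000| = 5,500 Hz = 5.5 kHz.

5.5 kHz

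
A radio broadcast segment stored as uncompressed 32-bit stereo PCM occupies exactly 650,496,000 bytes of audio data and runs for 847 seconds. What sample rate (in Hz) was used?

Bytes = sample_rate × seconds × bytes_per_sample × channels.
sample_rate = 650,496,000 / (847 × 4 × 2) = 650,496,000 / 6,776 = 96,000 Hz.

96,000 Hz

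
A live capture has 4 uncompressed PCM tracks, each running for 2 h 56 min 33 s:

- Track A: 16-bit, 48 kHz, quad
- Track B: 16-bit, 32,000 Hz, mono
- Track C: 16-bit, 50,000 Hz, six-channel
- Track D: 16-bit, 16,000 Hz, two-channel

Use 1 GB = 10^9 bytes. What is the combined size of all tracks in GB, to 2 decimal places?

11.78 GB

2 h 56 min 33 s = 10,593 s.
Track A: 48,000 × 10,593 × 2 × 4 = 4,067,712,000 bytes.
Track B: 32,000 × 10,593 × 2 × 1 = 677,952,000 bytes.
Track C: 50,000 × 10,593 × 2 × 6 = 6,355,800,000 bytes.
Track D: 16,000 × 10,593 × 2 × 2 = 677,952,000 bytes.
Total = 11,779,416,000 bytes = 11.78 GB.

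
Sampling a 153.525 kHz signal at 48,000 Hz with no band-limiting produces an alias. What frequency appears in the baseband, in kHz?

9.525 kHz

Nyquist = 48,000/2 = 24,000 Hz; 153,525 Hz exceeds it.
Alias = |153,525 − 3×48,000| = |153,525 − 144,000| = 9,525 Hz = 9.525 kHz.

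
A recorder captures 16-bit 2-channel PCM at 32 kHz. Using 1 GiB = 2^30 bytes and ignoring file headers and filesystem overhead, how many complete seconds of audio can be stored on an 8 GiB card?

Uncompressed byte rate = 32,000 × 2 × 2 = 128,000 bytes/s.
Capacity = 8 × 1,073,741,824 = 8,589,934,592 bytes.
8,589,934,592 / 128,000 ≈ 67108.86 s → 67,108 seconds.

67,108 seconds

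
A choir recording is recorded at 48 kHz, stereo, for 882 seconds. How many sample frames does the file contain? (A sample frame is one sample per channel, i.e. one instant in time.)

48,000 samples/s × 882 s = 42,336,000 frames.

42,336,000 sample frames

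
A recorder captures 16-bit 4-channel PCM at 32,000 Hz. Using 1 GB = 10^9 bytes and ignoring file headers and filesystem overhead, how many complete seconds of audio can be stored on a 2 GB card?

Uncompressed byte rate = 32,000 × 2 × 4 = 256,000 bytes/s.
Capacity = 2 × 1,000,000,000 = 2,000,000,000 bytes.
2,000,000,000 / 256,000 ≈ 7812.5 s → 7,812 seconds.

7,812 seconds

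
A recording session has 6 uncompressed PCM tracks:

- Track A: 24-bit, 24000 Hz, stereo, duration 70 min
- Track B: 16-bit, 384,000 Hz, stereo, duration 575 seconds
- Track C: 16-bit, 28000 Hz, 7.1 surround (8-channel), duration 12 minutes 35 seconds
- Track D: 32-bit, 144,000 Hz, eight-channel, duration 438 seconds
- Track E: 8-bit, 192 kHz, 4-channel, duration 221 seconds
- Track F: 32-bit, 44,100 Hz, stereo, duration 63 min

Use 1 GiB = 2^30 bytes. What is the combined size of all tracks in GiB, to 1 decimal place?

Track A: 70 min = 4,200 s; 24,000 × 4,200 × 3 × 2 = 604,800,000 bytes.
Track B: 384,000 × 575 × 2 × 2 = 883,200,000 bytes.
Track C: 12 minutes 35 seconds = 755 s; 28,000 × 755 × 2 × 8 = 338,240,000 bytes.
Track D: 144,000 × 438 × 4 × 8 = 2,018,304,000 bytes.
Track E: 192,000 × 221 × 1 × 4 = 169,728,000 bytes.
Track F: 63 min = 3,780 s; 44,100 × 3,780 × 4 × 2 = 1,333,584,000 bytes.
Total = 5,347,856,000 bytes = 5.0 GiB.

5.0 GiB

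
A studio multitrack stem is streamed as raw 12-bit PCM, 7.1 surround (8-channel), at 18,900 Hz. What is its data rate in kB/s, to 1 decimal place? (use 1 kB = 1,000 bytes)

226.8 kB/s

Bit rate = 18,900 × 12 × 8 = 1,814,400 bits/s.
1,814,400 / 8 = 226,800 B/s = 226.8 kB/s.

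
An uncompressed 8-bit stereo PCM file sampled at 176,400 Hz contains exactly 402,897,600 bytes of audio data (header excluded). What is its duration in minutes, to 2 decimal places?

Byte rate = 176,400 × 1 × 2 = 352,800 bytes/s.
Duration = 402,897,600 / 352,800 = 1,142 s.
1,142 s / 60 = 19.03 minutes.

19.03 minutes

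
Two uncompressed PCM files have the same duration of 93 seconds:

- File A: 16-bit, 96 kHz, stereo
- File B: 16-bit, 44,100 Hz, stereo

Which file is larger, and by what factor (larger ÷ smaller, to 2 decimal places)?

File A, by a factor of 2.18

File A: 96,000 × 2 × 2 = 384,000 bytes/s.
File B: 44,100 × 2 × 2 = 176,400 bytes/s.
File A is larger; ratio = 35,712,000 / 16,405,200 = 2.18.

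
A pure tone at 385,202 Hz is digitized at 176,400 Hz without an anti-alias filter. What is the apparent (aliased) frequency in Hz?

32,402 Hz

Nyquist = 176,400/2 = 88,200 Hz; 385,202 Hz exceeds it.
Alias = |385,202 − 2×176,400| = |385,202 − 352,800| = 32,402 Hz.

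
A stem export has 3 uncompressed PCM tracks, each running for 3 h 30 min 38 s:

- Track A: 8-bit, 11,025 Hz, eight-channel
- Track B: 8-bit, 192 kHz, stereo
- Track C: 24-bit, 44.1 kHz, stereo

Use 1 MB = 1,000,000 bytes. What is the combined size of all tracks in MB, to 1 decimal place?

9311.7 MB

3 h 30 min 38 s = 12,638 s.
Track A: 11,025 × 12,638 × 1 × 8 = 1,114,671,600 bytes.
Track B: 192,000 × 12,638 × 1 × 2 = 4,852,992,000 bytes.
Track C: 44,100 × 12,638 × 3 × 2 = 3,344,014,800 bytes.
Total = 9,311,678,400 bytes = 9311.7 MB.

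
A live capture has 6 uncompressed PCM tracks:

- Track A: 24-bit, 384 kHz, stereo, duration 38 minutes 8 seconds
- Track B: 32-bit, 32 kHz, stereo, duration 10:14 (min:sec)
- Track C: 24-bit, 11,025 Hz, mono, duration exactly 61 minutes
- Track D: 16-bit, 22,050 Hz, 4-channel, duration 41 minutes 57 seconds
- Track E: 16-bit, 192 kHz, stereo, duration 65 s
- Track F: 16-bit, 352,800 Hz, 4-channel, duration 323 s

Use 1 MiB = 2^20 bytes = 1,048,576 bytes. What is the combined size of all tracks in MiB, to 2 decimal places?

Track A: 38 minutes 8 seconds = 2,288 s; 384,000 × 2,288 × 3 × 2 = 5,271,552,000 bytes.
Track B: 10:14 (min:sec) = 614 s; 32,000 × 614 × 4 × 2 = 157,184,000 bytes.
Track C: exactly 61 minutes = 3,660 s; 11,025 × 3,660 × 3 × 1 = 121,054,500 bytes.
Track D: 41 minutes 57 seconds = 2,517 s; 22,050 × 2,517 × 2 × 4 = 443,998,800 bytes.
Track E: 192,000 × 65 × 2 × 2 = 49,920,000 bytes.
Track F: 352,800 × 323 × 2 × 4 = 911,635,200 bytes.
Total = 6,955,344,500 bytes = 6633.13 MiB.

6633.13 MiB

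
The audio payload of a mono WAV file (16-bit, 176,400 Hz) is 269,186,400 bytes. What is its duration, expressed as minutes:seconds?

12:43

Byte rate = 176,400 × 2 × 1 = 352,800 bytes/s.
Duration = 269,186,400 / 352,800 = 763 s.
763 s = 12:43.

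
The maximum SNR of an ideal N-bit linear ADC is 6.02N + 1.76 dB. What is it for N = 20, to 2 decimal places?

122.16 dB

6.02 × 20 + 1.76 = 122.16 dB.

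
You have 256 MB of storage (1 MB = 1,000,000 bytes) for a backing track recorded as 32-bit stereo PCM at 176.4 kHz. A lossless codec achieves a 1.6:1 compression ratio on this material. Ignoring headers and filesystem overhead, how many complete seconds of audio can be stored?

Uncompressed byte rate = 176,400 × 4 × 2 = 1,411,200 bytes/s.
After 1.6:1 compression, effective rate ≈ 882000 bytes/s.
Capacity = 256 × 1,000,000 = 256,000,000 bytes.
256,000,000 / effective rate ≈ 290.25 s → 290 seconds.

290 seconds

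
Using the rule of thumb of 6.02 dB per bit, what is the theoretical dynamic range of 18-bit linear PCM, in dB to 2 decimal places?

108.36 dB

18 × 6.02 = 108.36 dB.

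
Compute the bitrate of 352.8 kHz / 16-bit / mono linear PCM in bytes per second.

705,600 bytes/s

Bit rate = 352,800 × 16 × 1 = 5,644,800 bits/s.
5,644,800 / 8 = 705,600 bytes/s.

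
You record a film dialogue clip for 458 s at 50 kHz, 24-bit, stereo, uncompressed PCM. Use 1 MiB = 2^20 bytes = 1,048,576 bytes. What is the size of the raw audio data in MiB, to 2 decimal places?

131.03 MiB

Bytes = 50,000 samples/s × 458 s × 3 bytes/sample × 2 ch = 137,400,000 bytes.
137,400,000 / 1,048,576 = 131.03 MiB.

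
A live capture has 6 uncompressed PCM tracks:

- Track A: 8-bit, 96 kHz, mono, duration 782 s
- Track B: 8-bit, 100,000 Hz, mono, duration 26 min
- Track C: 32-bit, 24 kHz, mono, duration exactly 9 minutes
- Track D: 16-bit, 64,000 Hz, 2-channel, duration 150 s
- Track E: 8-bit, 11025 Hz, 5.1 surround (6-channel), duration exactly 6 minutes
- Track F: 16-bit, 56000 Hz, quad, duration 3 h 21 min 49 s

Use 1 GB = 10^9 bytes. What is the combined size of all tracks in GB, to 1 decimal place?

Track A: 96,000 × 782 × 1 × 1 = 75,072,000 bytes.
Track B: 26 min = 1,560 s; 100,000 × 1,560 × 1 × 1 = 156,000,000 bytes.
Track C: exactly 9 minutes = 540 s; 24,000 × 540 × 4 × 1 = 51,840,000 bytes.
Track D: 64,000 × 150 × 2 × 2 = 38,400,000 bytes.
Track E: exactly 6 minutes = 360 s; 11,025 × 360 × 1 × 6 = 23,814,000 bytes.
Track F: 3 h 21 min 49 s = 12,109 s; 56,000 × 12,109 × 2 × 4 = 5,424,832,000 bytes.
Total = 5,769,958,000 bytes = 5.8 GB.

5.8 GB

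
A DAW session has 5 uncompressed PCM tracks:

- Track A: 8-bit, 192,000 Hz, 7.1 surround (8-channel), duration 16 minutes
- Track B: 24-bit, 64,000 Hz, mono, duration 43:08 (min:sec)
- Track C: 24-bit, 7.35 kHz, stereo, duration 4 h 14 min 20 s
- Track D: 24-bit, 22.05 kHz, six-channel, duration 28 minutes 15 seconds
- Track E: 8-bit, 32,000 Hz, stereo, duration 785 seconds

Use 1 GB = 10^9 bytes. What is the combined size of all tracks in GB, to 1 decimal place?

3.4 GB

Track A: 16 minutes = 960 s; 192,000 × 960 × 1 × 8 = 1,474,560,000 bytes.
Track B: 43:08 (min:sec) = 2,588 s; 64,000 × 2,588 × 3 × 1 = 496,896,000 bytes.
Track C: 4 h 14 min 20 s = 15,260 s; 7,350 × 15,260 × 3 × 2 = 672,966,000 bytes.
Track D: 28 minutes 15 seconds = 1,695 s; 22,050 × 1,695 × 3 × 6 = 672,745,500 bytes.
Track E: 32,000 × 785 × 1 × 2 = 50,240,000 bytes.
Total = 3,367,407,500 bytes = 3.4 GB.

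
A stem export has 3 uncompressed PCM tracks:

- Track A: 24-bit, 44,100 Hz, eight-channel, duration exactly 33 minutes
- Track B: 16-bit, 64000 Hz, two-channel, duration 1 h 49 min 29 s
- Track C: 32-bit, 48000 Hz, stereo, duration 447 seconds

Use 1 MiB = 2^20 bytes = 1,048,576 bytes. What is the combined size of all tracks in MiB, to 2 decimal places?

Track A: exactly 33 minutes = 1,980 s; 44,100 × 1,980 × 3 × 8 = 2,095,632,000 bytes.
Track B: 1 h 49 min 29 s = 6,569 s; 64,000 × 6,569 × 2 × 2 = 1,681,664,000 bytes.
Track C: 48,000 × 447 × 4 × 2 = 171,648,000 bytes.
Total = 3,948,944,000 bytes = 3766.01 MiB.

3766.01 MiB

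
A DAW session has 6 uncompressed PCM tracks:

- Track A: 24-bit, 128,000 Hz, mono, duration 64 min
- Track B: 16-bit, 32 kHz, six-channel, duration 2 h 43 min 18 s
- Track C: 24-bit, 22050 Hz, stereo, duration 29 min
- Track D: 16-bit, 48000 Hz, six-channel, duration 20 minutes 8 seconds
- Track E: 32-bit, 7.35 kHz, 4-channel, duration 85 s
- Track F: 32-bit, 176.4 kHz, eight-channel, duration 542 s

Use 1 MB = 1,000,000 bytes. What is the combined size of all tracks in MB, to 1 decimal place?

Track A: 64 min = 3,840 s; 128,000 × 3,840 × 3 × 1 = 1,474,560,000 bytes.
Track B: 2 h 43 min 18 s = 9,798 s; 32,000 × 9,798 × 2 × 6 = 3,762,432,000 bytes.
Track C: 29 min = 1,740 s; 22,050 × 1,740 × 3 × 2 = 230,202,000 bytes.
Track D: 20 minutes 8 seconds = 1,208 s; 48,000 × 1,208 × 2 × 6 = 695,808,000 bytes.
Track E: 7,350 × 85 × 4 × 4 = 9,996,000 bytes.
Track F: 176,400 × 542 × 4 × 8 = 3,059,481,600 bytes.
Total = 9,232,479,600 bytes = 9232.5 MB.

9232.5 MB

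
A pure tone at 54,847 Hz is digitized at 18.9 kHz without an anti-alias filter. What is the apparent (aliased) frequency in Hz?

Nyquist = 18,900/2 = 9,450 Hz; 54,847 Hz exceeds it.
Alias = |54,847 − 3×18,900| = |54,847 − 56,700| = 1,853 Hz.

1,853 Hz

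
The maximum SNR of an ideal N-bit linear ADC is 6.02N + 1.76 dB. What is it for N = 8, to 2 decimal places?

49.92 dB

6.02 × 8 + 1.76 = 49.92 dB.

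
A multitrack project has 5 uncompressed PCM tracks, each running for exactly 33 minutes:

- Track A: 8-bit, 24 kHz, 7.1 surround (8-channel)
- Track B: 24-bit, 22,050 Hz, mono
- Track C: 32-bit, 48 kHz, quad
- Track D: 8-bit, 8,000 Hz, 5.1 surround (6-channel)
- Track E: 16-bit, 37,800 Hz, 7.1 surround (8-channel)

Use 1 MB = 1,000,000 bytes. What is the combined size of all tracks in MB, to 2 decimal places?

exactly 33 minutes = 1,980 s.
Track A: 24,000 × 1,980 × 1 × 8 = 380,160,000 bytes.
Track B: 22,050 × 1,980 × 3 × 1 = 130,977,000 bytes.
Track C: 48,000 × 1,980 × 4 × 4 = 1,520,640,000 bytes.
Track D: 8,000 × 1,980 × 1 × 6 = 95,040,000 bytes.
Track E: 37,800 × 1,980 × 2 × 8 = 1,197,504,000 bytes.
Total = 3,324,321,000 bytes = 3324.32 MB.

3324.32 MB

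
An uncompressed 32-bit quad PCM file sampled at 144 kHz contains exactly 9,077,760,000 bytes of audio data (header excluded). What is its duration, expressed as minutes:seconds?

65:40

Byte rate = 144,000 × 4 × 4 = 2,304,000 bytes/s.
Duration = 9,077,760,000 / 2,304,000 = 3,940 s.
3,940 s = 65:40.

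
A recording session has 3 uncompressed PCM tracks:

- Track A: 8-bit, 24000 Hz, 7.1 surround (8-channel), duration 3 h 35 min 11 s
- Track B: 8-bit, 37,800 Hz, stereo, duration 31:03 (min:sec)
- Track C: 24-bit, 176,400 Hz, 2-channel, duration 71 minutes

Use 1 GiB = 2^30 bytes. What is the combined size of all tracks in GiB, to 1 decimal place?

6.6 GiB

Track A: 3 h 35 min 11 s = 12,911 s; 24,000 × 12,911 × 1 × 8 = 2,478,912,000 bytes.
Track B: 31:03 (min:sec) = 1,863 s; 37,800 × 1,863 × 1 × 2 = 140,842,800 bytes.
Track C: 71 minutes = 4,260 s; 176,400 × 4,260 × 3 × 2 = 4,508,784,000 bytes.
Total = 7,128,538,800 bytes = 6.6 GiB.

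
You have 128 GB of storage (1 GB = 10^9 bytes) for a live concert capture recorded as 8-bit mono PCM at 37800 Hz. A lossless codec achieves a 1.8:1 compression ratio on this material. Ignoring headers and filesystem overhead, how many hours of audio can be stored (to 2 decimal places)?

1693.12 hours

Uncompressed byte rate = 37,800 × 1 × 1 = 37,800 bytes/s.
After 1.8:1 compression, effective rate ≈ 21000 bytes/s.
Capacity = 128 × 1,000,000,000 = 128,000,000,000 bytes.
128,000,000,000 / effective rate ≈ 6095238.1 s → 1693.12 hours.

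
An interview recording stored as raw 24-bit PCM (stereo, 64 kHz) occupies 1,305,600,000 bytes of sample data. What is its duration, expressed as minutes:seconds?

56:40

Byte rate = 64,000 × 3 × 2 = 384,000 bytes/s.
Duration = 1,305,600,000 / 384,000 = 3,400 s.
3,400 s = 56:40.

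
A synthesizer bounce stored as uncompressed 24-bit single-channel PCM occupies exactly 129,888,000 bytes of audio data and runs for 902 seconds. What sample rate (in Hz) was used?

48,000 Hz

Bytes = sample_rate × seconds × bytes_per_sample × channels.
sample_rate = 129,888,000 / (902 × 3 × 1) = 129,888,000 / 2,706 = 48,000 Hz.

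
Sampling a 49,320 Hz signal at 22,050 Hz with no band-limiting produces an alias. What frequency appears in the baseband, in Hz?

5,220 Hz

Nyquist = 22,050/2 = 11,025 Hz; 49,320 Hz exceeds it.
Alias = |49,320 − 2×22,050| = |49,320 − 44,100| = 5,220 Hz.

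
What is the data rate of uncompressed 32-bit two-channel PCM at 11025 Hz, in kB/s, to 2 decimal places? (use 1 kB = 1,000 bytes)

Bit rate = 11,025 × 32 × 2 = 705,600 bits/s.
705,600 / 8 = 88,200 B/s = 88.20 kB/s.

88.20 kB/s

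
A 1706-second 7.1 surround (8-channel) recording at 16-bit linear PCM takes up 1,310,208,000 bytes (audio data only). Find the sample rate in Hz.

Bytes = sample_rate × seconds × bytes_per_sample × channels.
sample_rate = 1,310,208,000 / (1,706 × 2 × 8) = 1,310,208,000 / 27,296 = 48,000 Hz.

48,000 Hz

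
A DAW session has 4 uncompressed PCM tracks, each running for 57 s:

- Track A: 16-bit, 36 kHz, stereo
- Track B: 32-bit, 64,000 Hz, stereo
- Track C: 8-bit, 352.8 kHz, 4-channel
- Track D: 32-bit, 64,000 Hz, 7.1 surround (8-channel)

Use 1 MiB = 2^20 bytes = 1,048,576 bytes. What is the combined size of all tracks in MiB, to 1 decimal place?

223.7 MiB

Track A: 36,000 × 57 × 2 × 2 = 8,208,000 bytes.
Track B: 64,000 × 57 × 4 × 2 = 29,184,000 bytes.
Track C: 352,800 × 57 × 1 × 4 = 80,438,400 bytes.
Track D: 64,000 × 57 × 4 × 8 = 116,736,000 bytes.
Total = 234,566,400 bytes = 223.7 MiB.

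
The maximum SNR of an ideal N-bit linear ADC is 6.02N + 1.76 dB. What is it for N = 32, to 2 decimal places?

6.02 × 32 + 1.76 = 194.40 dB.

194.40 dB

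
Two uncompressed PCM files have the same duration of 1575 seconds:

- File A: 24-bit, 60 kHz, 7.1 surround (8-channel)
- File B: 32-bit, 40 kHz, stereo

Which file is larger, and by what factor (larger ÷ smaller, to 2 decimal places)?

File A, by a factor of 4.50

File A: 60,000 × 3 × 8 = 1,440,000 bytes/s.
File B: 40,000 × 4 × 2 = 320,000 bytes/s.
File A is larger; ratio = 2,268,000,000 / 504,000,000 = 4.50.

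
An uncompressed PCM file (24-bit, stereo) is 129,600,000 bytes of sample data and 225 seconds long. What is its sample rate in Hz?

Bytes = sample_rate × seconds × bytes_per_sample × channels.
sample_rate = 129,600,000 / (225 × 3 × 2) = 129,600,000 / 1,350 = 96,000 Hz.

96,000 Hz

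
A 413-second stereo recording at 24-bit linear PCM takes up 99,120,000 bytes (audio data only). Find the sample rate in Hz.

Bytes = sample_rate × seconds × bytes_per_sample × channels.
sample_rate = 99,120,000 / (413 × 3 × 2) = 99,120,000 / 2,478 = 40,000 Hz.

40,000 Hz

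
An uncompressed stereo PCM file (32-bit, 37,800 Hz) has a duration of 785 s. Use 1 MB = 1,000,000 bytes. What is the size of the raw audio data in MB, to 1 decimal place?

Bytes = 37,800 samples/s × 785 s × 4 bytes/sample × 2 ch = 237,384,000 bytes.
237,384,000 / 1,000,000 = 237.4 MB.

237.4 MB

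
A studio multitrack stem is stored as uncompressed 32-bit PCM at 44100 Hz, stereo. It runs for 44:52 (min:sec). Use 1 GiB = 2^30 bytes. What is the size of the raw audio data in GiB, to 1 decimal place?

0.9 GiB

Duration = 44:52 (min:sec) = 2,692 s.
Bytes = 44,100 samples/s × 2,692 s × 4 bytes/sample × 2 ch = 949,737,600 bytes.
949,737,600 / 1,073,741,824 = 0.9 GiB.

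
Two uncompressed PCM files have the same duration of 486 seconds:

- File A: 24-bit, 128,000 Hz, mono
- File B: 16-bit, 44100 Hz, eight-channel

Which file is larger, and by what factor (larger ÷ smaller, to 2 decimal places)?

File A: 128,000 × 3 × 1 = 384,000 bytes/s.
File B: 44,100 × 2 × 8 = 705,600 bytes/s.
File B is larger; ratio = 342,921,600 / 186,624,000 = 1.84.

File B, by a factor of 1.84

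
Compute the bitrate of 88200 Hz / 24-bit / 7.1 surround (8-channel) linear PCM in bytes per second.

Bit rate = 88,200 × 24 × 8 = 16,934,400 bits/s.
16,934,400 / 8 = 2,116,800 bytes/s.

2,116,800 bytes/s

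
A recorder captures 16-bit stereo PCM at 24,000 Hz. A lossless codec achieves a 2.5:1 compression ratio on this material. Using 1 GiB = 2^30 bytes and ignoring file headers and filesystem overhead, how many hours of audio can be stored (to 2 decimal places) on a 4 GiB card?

Uncompressed byte rate = 24,000 × 2 × 2 = 96,000 bytes/s.
After 2.5:1 compression, effective rate ≈ 38400 bytes/s.
Capacity = 4 × 1,073,741,824 = 4,294,967,296 bytes.
4,294,967,296 / effective rate ≈ 111848.11 s → 31.07 hours.

31.07 hours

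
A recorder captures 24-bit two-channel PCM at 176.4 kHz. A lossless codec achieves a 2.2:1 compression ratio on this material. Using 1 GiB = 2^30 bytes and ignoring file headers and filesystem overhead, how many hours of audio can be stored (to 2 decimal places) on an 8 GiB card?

Uncompressed byte rate = 176,400 × 3 × 2 = 1,058,400 bytes/s.
After 2.2:1 compression, effective rate ≈ 481090.91 bytes/s.
Capacity = 8 × 1,073,741,824 = 8,589,934,592 bytes.
8,589,934,592 / effective rate ≈ 17855.12 s → 4.96 hours.

4.96 hours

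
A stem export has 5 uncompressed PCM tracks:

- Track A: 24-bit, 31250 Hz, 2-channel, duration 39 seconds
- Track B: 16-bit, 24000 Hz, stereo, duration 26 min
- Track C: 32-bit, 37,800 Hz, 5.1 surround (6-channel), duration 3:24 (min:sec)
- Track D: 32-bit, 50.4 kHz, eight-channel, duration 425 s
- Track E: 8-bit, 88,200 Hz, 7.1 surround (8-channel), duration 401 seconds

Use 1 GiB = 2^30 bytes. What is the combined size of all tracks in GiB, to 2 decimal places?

1.22 GiB

Track A: 31,250 × 39 × 3 × 2 = 7,312,500 bytes.
Track B: 26 min = 1,560 s; 24,000 × 1,560 × 2 × 2 = 149,760,000 bytes.
Track C: 3:24 (min:sec) = 204 s; 37,800 × 204 × 4 × 6 = 185,068,800 bytes.
Track D: 50,400 × 425 × 4 × 8 = 685,440,000 bytes.
Track E: 88,200 × 401 × 1 × 8 = 282,945,600 bytes.
Total = 1,310,526,900 bytes = 1.22 GiB.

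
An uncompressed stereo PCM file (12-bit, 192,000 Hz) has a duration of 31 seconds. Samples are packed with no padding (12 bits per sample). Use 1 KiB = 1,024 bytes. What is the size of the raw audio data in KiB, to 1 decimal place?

Bits = 192,000 × 31 × 12 × 2 = 142,848,000 bits = 17,856,000 bytes.
17,856,000 / 1,024 = 17437.5 KiB.

17437.5 KiB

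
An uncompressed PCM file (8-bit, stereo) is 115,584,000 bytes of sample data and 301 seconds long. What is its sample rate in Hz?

Bytes = sample_rate × seconds × bytes_per_sample × channels.
sample_rate = 115,584,000 / (301 × 1 × 2) = 115,584,000 / 602 = 192,000 Hz.

192,000 Hz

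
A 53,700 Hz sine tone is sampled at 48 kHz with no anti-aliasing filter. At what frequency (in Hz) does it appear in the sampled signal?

Nyquist = 48,000/2 = 24,000 Hz; 53,700 Hz exceeds it.
Alias = |53,700 − 1×48,000| = |53,700 − 48,000| = 5,700 Hz.

5,700 Hz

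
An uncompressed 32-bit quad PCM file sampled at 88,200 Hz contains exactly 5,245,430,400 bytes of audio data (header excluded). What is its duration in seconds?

Byte rate = 88,200 × 4 × 4 = 1,411,200 bytes/s.
Duration = 5,245,430,400 / 1,411,200 = 3,717 s.

3,717 seconds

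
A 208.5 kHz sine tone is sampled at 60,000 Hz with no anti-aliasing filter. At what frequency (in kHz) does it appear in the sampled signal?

Nyquist = 60,000/2 = 30,000 Hz; 208,500 Hz exceeds it.
Alias = |208,500 − 3×60,000| = |208,500 − 180,000| = 28,500 Hz = 28.5 kHz.

28.5 kHz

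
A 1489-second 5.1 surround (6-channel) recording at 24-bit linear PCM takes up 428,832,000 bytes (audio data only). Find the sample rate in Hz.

Bytes = sample_rate × seconds × bytes_per_sample × channels.
sample_rate = 428,832,000 / (1,489 × 3 × 6) = 428,832,000 / 26,802 = 16,000 Hz.

16,000 Hz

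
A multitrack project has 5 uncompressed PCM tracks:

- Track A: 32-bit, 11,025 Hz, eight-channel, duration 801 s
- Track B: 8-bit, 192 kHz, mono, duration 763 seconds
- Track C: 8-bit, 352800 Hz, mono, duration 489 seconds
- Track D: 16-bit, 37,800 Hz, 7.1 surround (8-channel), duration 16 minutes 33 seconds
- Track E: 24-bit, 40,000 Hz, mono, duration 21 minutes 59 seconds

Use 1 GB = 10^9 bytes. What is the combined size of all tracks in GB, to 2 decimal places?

1.36 GB

Track A: 11,025 × 801 × 4 × 8 = 282,592,800 bytes.
Track B: 192,000 × 763 × 1 × 1 = 146,496,000 bytes.
Track C: 352,800 × 489 × 1 × 1 = 172,519,200 bytes.
Track D: 16 minutes 33 seconds = 993 s; 37,800 × 993 × 2 × 8 = 600,566,400 bytes.
Track E: 21 minutes 59 seconds = 1,319 s; 40,000 × 1,319 × 3 × 1 = 158,280,000 bytes.
Total = 1,360,454,400 bytes = 1.36 GB.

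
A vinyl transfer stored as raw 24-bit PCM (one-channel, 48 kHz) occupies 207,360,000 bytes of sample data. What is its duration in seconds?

1,440 seconds

Byte rate = 48,000 × 3 × 1 = 144,000 bytes/s.
Duration = 207,360,000 / 144,000 = 1,440 s.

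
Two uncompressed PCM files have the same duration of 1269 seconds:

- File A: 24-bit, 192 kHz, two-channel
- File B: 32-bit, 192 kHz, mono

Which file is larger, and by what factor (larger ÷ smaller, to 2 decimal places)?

File A: 192,000 × 3 × 2 = 1,152,000 bytes/s.
File B: 192,000 × 4 × 1 = 768,000 bytes/s.
File A is larger; ratio = 1,461,888,000 / 974,592,000 = 1.50.

File A, by a factor of 1.50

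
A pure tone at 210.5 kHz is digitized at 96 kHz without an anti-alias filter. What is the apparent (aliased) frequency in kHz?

18.5 kHz

Nyquist = 96,000/2 = 48,000 Hz; 210,500 Hz exceeds it.
Alias = |210,500 − 2×96,000| = |210,500 − 192,000| = 18,500 Hz = 18.5 kHz.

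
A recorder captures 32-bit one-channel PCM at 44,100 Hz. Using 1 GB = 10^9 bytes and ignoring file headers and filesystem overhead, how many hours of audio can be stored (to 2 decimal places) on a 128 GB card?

201.56 hours

Uncompressed byte rate = 44,100 × 4 × 1 = 176,400 bytes/s.
Capacity = 128 × 1,000,000,000 = 128,000,000,000 bytes.
128,000,000,000 / 176,400 ≈ 725623.58 s → 201.56 hours.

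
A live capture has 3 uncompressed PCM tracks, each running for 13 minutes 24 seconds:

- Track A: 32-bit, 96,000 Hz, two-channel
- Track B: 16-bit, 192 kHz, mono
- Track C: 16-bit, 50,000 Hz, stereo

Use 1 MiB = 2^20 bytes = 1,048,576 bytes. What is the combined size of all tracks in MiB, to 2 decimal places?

13 minutes 24 seconds = 804 s.
Track A: 96,000 × 804 × 4 × 2 = 617,472,000 bytes.
Track B: 192,000 × 804 × 2 × 1 = 308,736,000 bytes.
Track C: 50,000 × 804 × 2 × 2 = 160,800,000 bytes.
Total = 1,087,008,000 bytes = 1036.65 MiB.

1036.65 MiB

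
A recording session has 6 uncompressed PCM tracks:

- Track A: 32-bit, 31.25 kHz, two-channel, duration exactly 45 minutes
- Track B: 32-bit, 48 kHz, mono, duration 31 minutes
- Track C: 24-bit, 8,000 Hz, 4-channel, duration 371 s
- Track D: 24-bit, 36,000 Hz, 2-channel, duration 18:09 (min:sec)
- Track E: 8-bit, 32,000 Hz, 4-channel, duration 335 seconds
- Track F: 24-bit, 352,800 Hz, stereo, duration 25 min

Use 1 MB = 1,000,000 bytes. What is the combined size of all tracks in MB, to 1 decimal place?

Track A: exactly 45 minutes = 2,700 s; 31,250 × 2,700 × 4 × 2 = 675,000,000 bytes.
Track B: 31 minutes = 1,860 s; 48,000 × 1,860 × 4 × 1 = 357,120,000 bytes.
Track C: 8,000 × 371 × 3 × 4 = 35,616,000 bytes.
Track D: 18:09 (min:sec) = 1,089 s; 36,000 × 1,089 × 3 × 2 = 235,224,000 bytes.
Track E: 32,000 × 335 × 1 × 4 = 42,880,000 bytes.
Track F: 25 min = 1,500 s; 352,800 × 1,500 × 3 × 2 = 3,175,200,000 bytes.
Total = 4,521,040,000 bytes = 4521.0 MB.

4521.0 MB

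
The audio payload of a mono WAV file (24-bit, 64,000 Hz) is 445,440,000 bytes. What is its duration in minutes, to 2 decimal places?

38.67 minutes

Byte rate = 64,000 × 3 × 1 = 192,000 bytes/s.
Duration = 445,440,000 / 192,000 = 2,320 s.
2,320 s / 60 = 38.67 minutes.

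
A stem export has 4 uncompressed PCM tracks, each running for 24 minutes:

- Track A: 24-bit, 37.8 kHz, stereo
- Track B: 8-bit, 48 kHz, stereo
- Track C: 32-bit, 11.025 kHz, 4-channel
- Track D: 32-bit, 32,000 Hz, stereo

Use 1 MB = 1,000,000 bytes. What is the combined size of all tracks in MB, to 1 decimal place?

24 minutes = 1,440 s.
Track A: 37,800 × 1,440 × 3 × 2 = 326,592,000 bytes.
Track B: 48,000 × 1,440 × 1 × 2 = 138,240,000 bytes.
Track C: 11,025 × 1,440 × 4 × 4 = 254,016,000 bytes.
Track D: 32,000 × 1,440 × 4 × 2 = 368,640,000 bytes.
Total = 1,087,488,000 bytes = 1087.5 MB.

1087.5 MB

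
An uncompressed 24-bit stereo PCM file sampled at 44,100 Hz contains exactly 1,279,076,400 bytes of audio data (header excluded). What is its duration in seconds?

4,834 seconds

Byte rate = 44,100 × 3 × 2 = 264,600 bytes/s.
Duration = 1,279,076,400 / 264,600 = 4,834 s.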